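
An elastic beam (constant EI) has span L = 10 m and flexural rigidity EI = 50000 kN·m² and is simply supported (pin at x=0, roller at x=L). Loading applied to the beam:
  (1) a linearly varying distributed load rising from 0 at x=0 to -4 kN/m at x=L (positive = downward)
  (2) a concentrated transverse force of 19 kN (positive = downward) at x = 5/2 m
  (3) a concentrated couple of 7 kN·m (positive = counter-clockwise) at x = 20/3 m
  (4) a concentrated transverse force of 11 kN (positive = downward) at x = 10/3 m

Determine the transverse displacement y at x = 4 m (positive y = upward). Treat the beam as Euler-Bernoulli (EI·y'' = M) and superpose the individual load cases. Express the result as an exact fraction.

Load 1 — triangular load w₀=-4 kN/m (0→w₀ over full span):
  y_1 = -w₀x(7L⁴-10L²x²+3x⁴)/(360LEI) = -(-4)·4·(7·10⁴-10·10²·4²+3·4⁴)/(360·10·50000) = 1141/234375 m
Load 2 — point force P=19 kN at a=5/2 m (b=L-a=15/2):
  y_2 = -Pa(L-x)(2Lx-a²-x²)/(6LEI)  [x>a] = -19·(5/2)·(10-4)·(2·10·4-(5/2)²-4²)/(6·10·50000) = -4389/800000 m
Load 3 — applied couple M₀=7 kN·m at a=20/3 m (b=L-a=10/3):
  y_3 = (M₀x³/(6L)+C₁x)/EI  [x≤a] with C₁=M₀(3b²-L²)/(6L)=-70/9 = (7·4³/(6·10)+(-70/9)·4)/50000 = -133/281250 m
Load 4 — point force P=11 kN at a=10/3 m (b=L-a=20/3):
  y_4 = -Pa(L-x)(2Lx-a²-x²)/(6LEI)  [x>a] = -11·(10/3)·(10-4)·(2·10·4-(10/3)²-4²)/(6·10·50000) = -1309/337500 m
Superposition: y = Σ y_i = -2683471/540000000 m ≈ -0.004969 m

y(4) = -2683471/540000000 m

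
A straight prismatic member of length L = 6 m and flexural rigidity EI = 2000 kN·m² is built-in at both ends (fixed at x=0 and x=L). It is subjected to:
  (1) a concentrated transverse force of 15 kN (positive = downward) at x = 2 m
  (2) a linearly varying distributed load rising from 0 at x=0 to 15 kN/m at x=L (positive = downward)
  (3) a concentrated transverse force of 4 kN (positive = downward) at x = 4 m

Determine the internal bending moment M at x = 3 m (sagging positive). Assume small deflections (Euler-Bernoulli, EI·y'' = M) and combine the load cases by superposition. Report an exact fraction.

M(3) = 211/12 kN·m

Load 1 — point force P=15 kN at a=2 m (b=L-a=4):
  M_1 = Pa²(a+3b)(L-x)/L³ - Pa²b/L²  [x>a] = 15·2²·(2+3·4)·(6-3)/6³ - 15·2²·4/6² = 5 kN·m
Load 2 — triangular load w₀=15 kN/m (0→w₀ over full span):
  M_2 = 3w₀Lx/20 - w₀L²/30 - w₀x³/(6L) = 3·15·6·3/20 - 15·6²/30 - 15·3³/(6·6) = 45/4 kN·m
Load 3 — point force P=4 kN at a=4 m (b=L-a=2):
  M_3 = Pb²(3a+b)x/L³ - Pab²/L²  [x≤a] = 4·2²·(3·4+2)·3/6³ - 4·4·2²/6² = 4/3 kN·m
Superposition: M = Σ M_i = 211/12 kN·m ≈ 17.583333 kN·m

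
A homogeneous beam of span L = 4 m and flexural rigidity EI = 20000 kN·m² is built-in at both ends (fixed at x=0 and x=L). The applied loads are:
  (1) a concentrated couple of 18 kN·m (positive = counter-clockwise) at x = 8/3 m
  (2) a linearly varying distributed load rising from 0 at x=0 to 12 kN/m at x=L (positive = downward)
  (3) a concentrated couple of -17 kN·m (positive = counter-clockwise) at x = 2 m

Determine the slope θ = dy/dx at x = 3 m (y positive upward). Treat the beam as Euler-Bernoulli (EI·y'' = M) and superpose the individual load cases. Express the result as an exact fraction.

θ(3) = 571/1600000 rad

Load 1 — applied couple M₀=18 kN·m at a=8/3 m (b=L-a=4/3):
  θ_1 = (R_Ax²/2 - M_Ax - M₀(x-a))/EI  [x>a] with R_A=6, M_A=6 = (6·3²/2 - 6·3 - 18·(3-(8/3)))/20000 = 3/20000 rad
Load 2 — triangular load w₀=12 kN/m (0→w₀ over full span):
  θ_2 = -w₀(2x(L-x)(L-2x)(x+2L)+x²(L-x)²)/(120LEI) = -12·(2·3·(4-3)·(4-2·3)·(3+2·4)+3²·(4-3)²)/(120·4·20000) = 123/800000 rad
Load 3 — applied couple M₀=-17 kN·m at a=2 m (b=L-a=2):
  θ_3 = (R_Ax²/2 - M_Ax - M₀(x-a))/EI  [x>a] with R_A=-51/8, M_A=-17/4 = ((-51/8)·3²/2 - (-17/4)·3 - (-17)·(3-2))/20000 = 17/320000 rad
Superposition: θ = Σ θ_i = 571/1600000 rad ≈ 0.000357 rad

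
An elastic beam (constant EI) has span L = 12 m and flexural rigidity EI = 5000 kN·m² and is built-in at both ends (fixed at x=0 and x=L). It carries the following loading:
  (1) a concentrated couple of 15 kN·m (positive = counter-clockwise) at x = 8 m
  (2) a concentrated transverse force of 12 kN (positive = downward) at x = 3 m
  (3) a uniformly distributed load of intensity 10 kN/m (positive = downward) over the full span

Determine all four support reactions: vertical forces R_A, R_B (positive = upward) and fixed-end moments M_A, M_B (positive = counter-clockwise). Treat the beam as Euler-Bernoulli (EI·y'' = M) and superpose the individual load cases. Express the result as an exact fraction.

Load 1 — applied couple M₀=15 kN·m at a=8 m (b=L-a=4):
  R_A = 6M₀ab/L³ = 6·15·8·4/12³ = 5/3 kN
  M_A = M₀b(2a-b)/L² = 15·4·(2·8-4)/12² = 5 kN·m
  R_B = -6M₀ab/L³ = -6·15·8·4/12³ = -5/3 kN
  M_B = M₀a(2b-a)/L² = 15·8·(2·4-8)/12² = 0 kN·m
Load 2 — point force P=12 kN at a=3 m (b=L-a=9):
  R_A = Pb²(3a+b)/L³ = 12·9²·(3·3+9)/12³ = 81/8 kN
  M_A = Pab²/L² = 12·3·9²/12² = 81/4 kN·m
  R_B = Pa²(a+3b)/L³ = 12·3²·(3+3·9)/12³ = 15/8 kN
  M_B = -Pa²b/L² = -12·3²·9/12² = -27/4 kN·m
Load 3 — uniform load w=10 kN/m over full span:
  R_A = wL/2 = 10·12/2 = 60 kN
  M_A = wL²/12 = 10·12²/12 = 120 kN·m
  R_B = wL/2 = 10·12/2 = 60 kN
  M_B = -wL²/12 = -10·12²/12 = -120 kN·m
Superposition: R_A = 1723/24 kN, M_A = 581/4 kN·m, R_B = 1445/24 kN, M_B = -507/4 kN·m

R_A = 1723/24 kN, M_A = 581/4 kN·m, R_B = 1445/24 kN, M_B = -507/4 kN·m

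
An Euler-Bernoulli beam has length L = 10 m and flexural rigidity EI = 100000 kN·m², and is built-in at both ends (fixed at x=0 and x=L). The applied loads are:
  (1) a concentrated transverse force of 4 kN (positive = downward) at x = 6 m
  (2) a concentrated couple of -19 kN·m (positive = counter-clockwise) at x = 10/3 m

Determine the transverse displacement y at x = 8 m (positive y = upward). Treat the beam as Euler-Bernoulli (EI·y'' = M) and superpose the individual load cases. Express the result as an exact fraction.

Load 1 — point force P=4 kN at a=6 m (b=L-a=4):
  y_1 = -Pa²(L-x)²(3bL-(3b+a)(L-x))/(6L³EI)  [x>a] = -4·6²·(10-8)²·(3·4·10-(3·4+6)·(10-8))/(6·10³·100000) = -63/781250 m
Load 2 — applied couple M₀=-19 kN·m at a=10/3 m (b=L-a=20/3):
  y_2 = (R_Ax³/6 - M_Ax²/2 - M₀(x-a)²/2)/EI  [x>a] with R_A=-38/15, M_A=0 = ((-38/15)·8³/6 - 0·8²/2 - (-19)·(8-(10/3))²/2)/100000 = -209/2250000 m
Superposition: y = Σ y_i = -9761/56250000 m ≈ -0.000174 m

y(8) = -9761/56250000 m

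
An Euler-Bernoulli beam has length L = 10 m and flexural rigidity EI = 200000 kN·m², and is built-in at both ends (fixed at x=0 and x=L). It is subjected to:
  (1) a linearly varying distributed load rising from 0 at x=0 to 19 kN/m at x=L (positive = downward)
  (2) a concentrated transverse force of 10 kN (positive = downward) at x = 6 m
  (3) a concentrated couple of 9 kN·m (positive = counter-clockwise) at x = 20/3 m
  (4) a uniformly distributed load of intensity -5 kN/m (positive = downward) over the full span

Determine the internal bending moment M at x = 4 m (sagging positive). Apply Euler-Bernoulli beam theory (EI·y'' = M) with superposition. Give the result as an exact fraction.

M(4) = 1376/75 kN·m

Load 1 — triangular load w₀=19 kN/m (0→w₀ over full span):
  M_1 = 3w₀Lx/20 - w₀L²/30 - w₀x³/(6L) = 3·19·10·4/20 - 19·10²/30 - 19·4³/(6·10) = 152/5 kN·m
Load 2 — point force P=10 kN at a=6 m (b=L-a=4):
  M_2 = Pb²(3a+b)x/L³ - Pab²/L²  [x≤a] = 10·4²·(3·6+4)·4/10³ - 10·6·4²/10² = 112/25 kN·m
Load 3 — applied couple M₀=9 kN·m at a=20/3 m (b=L-a=10/3):
  M_3 = R_Ax - M_A  [x≤a] with R_A=6/5, M_A=3 = (6/5)·4 - 3 = 9/5 kN·m
Load 4 — uniform load w=-5 kN/m over full span:
  M_4 = wLx/2 - wL²/12 - wx²/2 = (-5)·10·4/2 - (-5)·10²/12 - (-5)·4²/2 = -55/3 kN·m
Superposition: M = Σ M_i = 1376/75 kN·m ≈ 18.346667 kN·m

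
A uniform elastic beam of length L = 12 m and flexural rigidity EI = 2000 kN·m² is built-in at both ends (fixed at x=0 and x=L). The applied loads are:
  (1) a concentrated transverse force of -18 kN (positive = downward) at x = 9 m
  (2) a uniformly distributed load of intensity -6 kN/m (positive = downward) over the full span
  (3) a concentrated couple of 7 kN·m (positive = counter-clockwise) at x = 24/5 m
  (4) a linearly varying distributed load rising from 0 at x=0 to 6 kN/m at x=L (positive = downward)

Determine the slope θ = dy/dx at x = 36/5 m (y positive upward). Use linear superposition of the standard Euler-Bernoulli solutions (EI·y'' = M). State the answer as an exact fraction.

Load 1 — point force P=-18 kN at a=9 m (b=L-a=3):
  θ_1 = -Pb²x(2aL-(3a+b)x)/(2L³EI)  [x≤a] = -(-18)·3²·(36/5)·(2·9·12-(3·9+3)·(36/5))/(2·12³·2000) = 0 rad
Load 2 — uniform load w=-6 kN/m over full span:
  θ_2 = -wx(L-x)(L-2x)/(12EI) = -(-6)·(36/5)·(12-(36/5))·(12-2·(36/5))/(12·2000) = -324/15625 rad
Load 3 — applied couple M₀=7 kN·m at a=24/5 m (b=L-a=36/5):
  θ_3 = (R_Ax²/2 - M_Ax - M₀(x-a))/EI  [x>a] with R_A=21/25, M_A=21/25 = ((21/25)·(36/5)²/2 - (21/25)·(36/5) - 7·((36/5)-(24/5)))/2000 = -42/78125 rad
Load 4 — triangular load w₀=6 kN/m (0→w₀ over full span):
  θ_4 = -w₀(2x(L-x)(L-2x)(x+2L)+x²(L-x)²)/(120LEI) = -6·(2·(36/5)·(12-(36/5))·(12-2·(36/5))·((36/5)+2·12)+(36/5)²·(12-(36/5))²)/(120·12·2000) = 648/78125 rad
Superposition: θ = Σ θ_i = -1014/78125 rad ≈ -0.012979 rad

θ(36/5) = -1014/78125 rad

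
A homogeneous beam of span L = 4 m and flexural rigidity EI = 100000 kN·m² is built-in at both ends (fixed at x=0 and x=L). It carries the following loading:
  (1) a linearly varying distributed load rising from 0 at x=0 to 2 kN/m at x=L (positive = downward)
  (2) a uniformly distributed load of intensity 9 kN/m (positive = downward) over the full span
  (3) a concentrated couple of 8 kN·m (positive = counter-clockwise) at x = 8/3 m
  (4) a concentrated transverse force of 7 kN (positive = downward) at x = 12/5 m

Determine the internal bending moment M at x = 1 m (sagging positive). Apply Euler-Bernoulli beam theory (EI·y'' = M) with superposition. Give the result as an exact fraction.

Load 1 — triangular load w₀=2 kN/m (0→w₀ over full span):
  M_1 = 3w₀Lx/20 - w₀L²/30 - w₀x³/(6L) = 3·2·4·1/20 - 2·4²/30 - 2·1³/(6·4) = 1/20 kN·m
Load 2 — uniform load w=9 kN/m over full span:
  M_2 = wLx/2 - wL²/12 - wx²/2 = 9·4·1/2 - 9·4²/12 - 9·1²/2 = 3/2 kN·m
Load 3 — applied couple M₀=8 kN·m at a=8/3 m (b=L-a=4/3):
  M_3 = R_Ax - M_A  [x≤a] with R_A=8/3, M_A=8/3 = (8/3)·1 - (8/3) = 0 kN·m
Load 4 — point force P=7 kN at a=12/5 m (b=L-a=8/5):
  M_4 = Pb²(3a+b)x/L³ - Pab²/L²  [x≤a] = 7·(8/5)²·(3·(12/5)+(8/5))·1/4³ - 7·(12/5)·(8/5)²/4² = -28/125 kN·m
Superposition: M = Σ M_i = 663/500 kN·m ≈ 1.326000 kN·m

M(1) = 663/500 kN·m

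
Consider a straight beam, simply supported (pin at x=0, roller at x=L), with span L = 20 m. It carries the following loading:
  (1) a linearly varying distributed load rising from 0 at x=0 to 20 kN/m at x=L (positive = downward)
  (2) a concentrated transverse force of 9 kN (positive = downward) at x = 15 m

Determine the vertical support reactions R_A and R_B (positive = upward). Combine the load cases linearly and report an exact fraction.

R_A = 827/12 kN, R_B = 1681/12 kN

Load 1 — triangular load w₀=20 kN/m (0→w₀ over full span):
  R_A = w₀L/6 = 20·20/6 = 200/3 kN
  R_B = w₀L/3 = 20·20/3 = 400/3 kN
Load 2 — point force P=9 kN at a=15 m (b=L-a=5):
  R_A = Pb/L = 9·5/20 = 9/4 kN
  R_B = Pa/L = 9·15/20 = 27/4 kN
Superposition: R_A = 827/12 kN, R_B = 1681/12 kN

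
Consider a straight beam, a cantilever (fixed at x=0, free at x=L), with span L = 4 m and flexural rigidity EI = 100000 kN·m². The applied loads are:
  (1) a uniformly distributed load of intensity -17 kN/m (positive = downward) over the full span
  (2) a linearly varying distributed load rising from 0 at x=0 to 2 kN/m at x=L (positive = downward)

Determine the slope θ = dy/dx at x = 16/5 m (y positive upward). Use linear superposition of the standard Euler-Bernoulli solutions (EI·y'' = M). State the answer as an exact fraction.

Load 1 — uniform load w=-17 kN/m over full span:
  θ_1 = -wx(x²-3Lx+3L²)/(6EI) = -(-17)·(16/5)·((16/5)²-3·4·(16/5)+3·4²)/(6·100000) = 2108/1171875 rad
Load 2 — triangular load w₀=2 kN/m (0→w₀ over full span):
  θ_2 = (w₀Lx²/4-w₀L²x/3-w₀x⁴/(24L))/EI = (2·4·(16/5)²/4-2·4²·(16/5)/3-2·(16/5)⁴/(24·4))/100000 = -928/5859375 rad
Superposition: θ = Σ θ_i = 3204/1953125 rad ≈ 0.001640 rad

θ(16/5) = 3204/1953125 rad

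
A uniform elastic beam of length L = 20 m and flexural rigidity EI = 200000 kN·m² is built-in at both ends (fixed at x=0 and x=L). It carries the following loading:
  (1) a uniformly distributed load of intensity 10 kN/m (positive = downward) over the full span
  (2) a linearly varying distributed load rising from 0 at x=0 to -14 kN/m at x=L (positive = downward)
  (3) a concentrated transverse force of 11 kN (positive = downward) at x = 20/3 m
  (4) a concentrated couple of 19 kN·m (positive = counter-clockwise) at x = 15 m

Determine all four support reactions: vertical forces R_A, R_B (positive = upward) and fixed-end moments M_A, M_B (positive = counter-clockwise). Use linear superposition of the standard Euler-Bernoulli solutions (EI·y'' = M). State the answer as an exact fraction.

R_A = 290377/4320 kN, M_A = 80005/432 kN·m, R_B = 16343/4320 kN, M_B = -31619/432 kN·m

Load 1 — uniform load w=10 kN/m over full span:
  R_A = wL/2 = 10·20/2 = 100 kN
  M_A = wL²/12 = 10·20²/12 = 1000/3 kN·m
  R_B = wL/2 = 10·20/2 = 100 kN
  M_B = -wL²/12 = -10·20²/12 = -1000/3 kN·m
Load 2 — triangular load w₀=-14 kN/m (0→w₀ over full span):
  R_A = 3w₀L/20 = 3·(-14)·20/20 = -42 kN
  M_A = w₀L²/30 = (-14)·20²/30 = -560/3 kN·m
  R_B = 7w₀L/20 = 7·(-14)·20/20 = -98 kN
  M_B = -w₀L²/20 = -(-14)·20²/20 = 280 kN·m
Load 3 — point force P=11 kN at a=20/3 m (b=L-a=40/3):
  R_A = Pb²(3a+b)/L³ = 11·(40/3)²·(3·(20/3)+(40/3))/20³ = 220/27 kN
  M_A = Pab²/L² = 11·(20/3)·(40/3)²/20² = 880/27 kN·m
  R_B = Pa²(a+3b)/L³ = 11·(20/3)²·((20/3)+3·(40/3))/20³ = 77/27 kN
  M_B = -Pa²b/L² = -11·(20/3)²·(40/3)/20² = -440/27 kN·m
Load 4 — applied couple M₀=19 kN·m at a=15 m (b=L-a=5):
  R_A = 6M₀ab/L³ = 6·19·15·5/20³ = 171/160 kN
  M_A = M₀b(2a-b)/L² = 19·5·(2·15-5)/20² = 95/16 kN·m
  R_B = -6M₀ab/L³ = -6·19·15·5/20³ = -171/160 kN
  M_B = M₀a(2b-a)/L² = 19·15·(2·5-15)/20² = -57/16 kN·m
Superposition: R_A = 290377/4320 kN, M_A = 80005/432 kN·m, R_B = 16343/4320 kN, M_B = -31619/432 kN·m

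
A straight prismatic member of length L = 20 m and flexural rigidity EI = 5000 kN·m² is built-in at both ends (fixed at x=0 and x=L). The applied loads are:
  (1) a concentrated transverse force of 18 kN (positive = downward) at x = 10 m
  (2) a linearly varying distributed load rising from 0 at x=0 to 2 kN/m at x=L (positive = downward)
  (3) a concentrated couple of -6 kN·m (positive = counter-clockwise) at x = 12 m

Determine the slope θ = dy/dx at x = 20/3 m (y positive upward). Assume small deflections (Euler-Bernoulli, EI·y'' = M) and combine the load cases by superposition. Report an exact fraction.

θ(20/3) = -45403/1518750 rad

Load 1 — point force P=18 kN at a=10 m (b=L-a=10):
  θ_1 = -Pb²x(2aL-(3a+b)x)/(2L³EI)  [x≤a] = -18·10²·(20/3)·(2·10·20-(3·10+10)·(20/3))/(2·20³·5000) = -1/50 rad
Load 2 — triangular load w₀=2 kN/m (0→w₀ over full span):
  θ_2 = -w₀(2x(L-x)(L-2x)(x+2L)+x²(L-x)²)/(120LEI) = -2·(2·(20/3)·(20-(20/3))·(20-2·(20/3))·((20/3)+2·20)+(20/3)²·(20-(20/3))²)/(120·20·5000) = -64/6075 rad
Load 3 — applied couple M₀=-6 kN·m at a=12 m (b=L-a=8):
  θ_3 = (R_Ax²/2 - M_Ax)/EI  [x≤a] with R_A=-54/125, M_A=-48/25 = ((-54/125)·(20/3)²/2 - (-48/25)·(20/3))/5000 = 2/3125 rad
Superposition: θ = Σ θ_i = -45403/1518750 rad ≈ -0.029895 rad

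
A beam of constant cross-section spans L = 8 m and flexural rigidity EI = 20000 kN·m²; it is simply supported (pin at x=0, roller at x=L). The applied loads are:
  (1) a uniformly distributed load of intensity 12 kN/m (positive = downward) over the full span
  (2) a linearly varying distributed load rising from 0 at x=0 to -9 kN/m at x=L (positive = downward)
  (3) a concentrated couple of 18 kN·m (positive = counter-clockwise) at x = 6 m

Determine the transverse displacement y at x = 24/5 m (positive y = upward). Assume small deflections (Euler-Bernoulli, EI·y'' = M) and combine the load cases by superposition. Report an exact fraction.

Load 1 — uniform load w=12 kN/m over full span:
  y_1 = -wx(L³-2Lx²+x³)/(24EI) = -12·(24/5)·(8³-2·8·(24/5)²+(24/5)³)/(24·20000) = -11904/390625 m
Load 2 — triangular load w₀=-9 kN/m (0→w₀ over full span):
  y_2 = -w₀x(7L⁴-10L²x²+3x⁴)/(360LEI) = -(-9)·(24/5)·(7·8⁴-10·8²·(24/5)²+3·(24/5)⁴)/(360·8·20000) = 113664/9765625 m
Load 3 — applied couple M₀=18 kN·m at a=6 m (b=L-a=2):
  y_3 = (M₀x³/(6L)+C₁x)/EI  [x≤a] with C₁=M₀(3b²-L²)/(6L)=-39/2 = (18·(24/5)³/(6·8)+(-39/2)·(24/5))/20000 = -1629/625000 m
Superposition: y = Σ y_i = -1675113/78125000 m ≈ -0.021441 m

y(24/5) = -1675113/78125000 m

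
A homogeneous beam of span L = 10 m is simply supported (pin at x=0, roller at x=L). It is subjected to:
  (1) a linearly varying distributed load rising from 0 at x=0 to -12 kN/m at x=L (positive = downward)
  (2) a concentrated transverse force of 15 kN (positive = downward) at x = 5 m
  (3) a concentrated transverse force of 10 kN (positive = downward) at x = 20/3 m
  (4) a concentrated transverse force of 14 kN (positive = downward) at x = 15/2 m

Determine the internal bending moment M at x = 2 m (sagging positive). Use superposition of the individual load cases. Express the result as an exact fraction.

Load 1 — triangular load w₀=-12 kN/m (0→w₀ over full span):
  M_1 = w₀Lx/6 - w₀x³/(6L) = (-12)·10·2/6 - (-12)·2³/(6·10) = -192/5 kN·m
Load 2 — point force P=15 kN at a=5 m (b=L-a=5):
  M_2 = Pbx/L  [x≤a] = 15·5·2/10 = 15 kN·m
Load 3 — point force P=10 kN at a=20/3 m (b=L-a=10/3):
  M_3 = Pbx/L  [x≤a] = 10·(10/3)·2/10 = 20/3 kN·m
Load 4 — point force P=14 kN at a=15/2 m (b=L-a=5/2):
  M_4 = Pbx/L  [x≤a] = 14·(5/2)·2/10 = 7 kN·m
Superposition: M = Σ M_i = -146/15 kN·m ≈ -9.733333 kN·m

M(2) = -146/15 kN·m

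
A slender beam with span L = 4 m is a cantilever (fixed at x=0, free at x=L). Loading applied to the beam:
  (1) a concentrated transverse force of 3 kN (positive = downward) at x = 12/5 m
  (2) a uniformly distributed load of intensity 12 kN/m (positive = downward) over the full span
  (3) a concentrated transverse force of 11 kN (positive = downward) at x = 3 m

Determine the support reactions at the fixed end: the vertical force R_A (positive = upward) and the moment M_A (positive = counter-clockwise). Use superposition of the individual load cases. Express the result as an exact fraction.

R_A = 62 kN, M_A = 681/5 kN·m

Load 1 — point force P=3 kN at a=12/5 m (b=L-a=8/5):
  R_A = P = 3 kN
  M_A = Pa = 3·(12/5) = 36/5 kN·m
Load 2 — uniform load w=12 kN/m over full span:
  R_A = wL = 12·4 = 48 kN
  M_A = wL²/2 = 12·4²/2 = 96 kN·m
Load 3 — point force P=11 kN at a=3 m (b=L-a=1):
  R_A = P = 11 kN
  M_A = Pa = 11·3 = 33 kN·m
Superposition: R_A = 62 kN, M_A = 681/5 kN·m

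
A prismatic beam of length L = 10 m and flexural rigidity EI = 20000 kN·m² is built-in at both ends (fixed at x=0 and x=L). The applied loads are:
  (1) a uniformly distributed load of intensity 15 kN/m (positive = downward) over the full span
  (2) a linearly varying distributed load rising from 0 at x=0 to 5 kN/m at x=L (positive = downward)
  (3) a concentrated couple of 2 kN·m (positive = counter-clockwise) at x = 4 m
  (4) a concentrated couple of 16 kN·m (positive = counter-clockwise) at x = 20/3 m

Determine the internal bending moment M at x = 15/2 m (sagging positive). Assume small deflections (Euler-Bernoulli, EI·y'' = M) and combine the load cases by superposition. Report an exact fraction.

M(15/2) = 11711/800 kN·m

Load 1 — uniform load w=15 kN/m over full span:
  M_1 = wLx/2 - wL²/12 - wx²/2 = 15·10·(15/2)/2 - 15·10²/12 - 15·(15/2)²/2 = 125/8 kN·m
Load 2 — triangular load w₀=5 kN/m (0→w₀ over full span):
  M_2 = 3w₀Lx/20 - w₀L²/30 - w₀x³/(6L) = 3·5·10·(15/2)/20 - 5·10²/30 - 5·(15/2)³/(6·10) = 425/96 kN·m
Load 3 — applied couple M₀=2 kN·m at a=4 m (b=L-a=6):
  M_3 = R_Ax - M_A - M₀  [x>a] with R_A=36/125, M_A=6/25 = (36/125)·(15/2) - (6/25) - 2 = -2/25 kN·m
Load 4 — applied couple M₀=16 kN·m at a=20/3 m (b=L-a=10/3):
  M_4 = R_Ax - M_A - M₀  [x>a] with R_A=32/15, M_A=16/3 = (32/15)·(15/2) - (16/3) - 16 = -16/3 kN·m
Superposition: M = Σ M_i = 11711/800 kN·m ≈ 14.638750 kN·m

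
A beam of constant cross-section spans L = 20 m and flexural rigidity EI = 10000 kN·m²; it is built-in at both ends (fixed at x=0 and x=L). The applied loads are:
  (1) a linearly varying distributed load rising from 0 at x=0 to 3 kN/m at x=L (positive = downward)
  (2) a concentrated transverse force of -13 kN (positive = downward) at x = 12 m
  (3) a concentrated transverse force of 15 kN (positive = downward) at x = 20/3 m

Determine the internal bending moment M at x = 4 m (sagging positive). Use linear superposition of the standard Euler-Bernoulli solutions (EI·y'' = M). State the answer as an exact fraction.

M(4) = 132/125 kN·m

Load 1 — triangular load w₀=3 kN/m (0→w₀ over full span):
  M_1 = 3w₀Lx/20 - w₀L²/30 - w₀x³/(6L) = 3·3·20·4/20 - 3·20²/30 - 3·4³/(6·20) = -28/5 kN·m
Load 2 — point force P=-13 kN at a=12 m (b=L-a=8):
  M_2 = Pb²(3a+b)x/L³ - Pab²/L²  [x≤a] = (-13)·8²·(3·12+8)·4/20³ - (-13)·12·8²/20² = 832/125 kN·m
Load 3 — point force P=15 kN at a=20/3 m (b=L-a=40/3):
  M_3 = Pb²(3a+b)x/L³ - Pab²/L²  [x≤a] = 15·(40/3)²·(3·(20/3)+(40/3))·4/20³ - 15·(20/3)·(40/3)²/20² = 0 kN·m
Superposition: M = Σ M_i = 132/125 kN·m ≈ 1.056000 kN·m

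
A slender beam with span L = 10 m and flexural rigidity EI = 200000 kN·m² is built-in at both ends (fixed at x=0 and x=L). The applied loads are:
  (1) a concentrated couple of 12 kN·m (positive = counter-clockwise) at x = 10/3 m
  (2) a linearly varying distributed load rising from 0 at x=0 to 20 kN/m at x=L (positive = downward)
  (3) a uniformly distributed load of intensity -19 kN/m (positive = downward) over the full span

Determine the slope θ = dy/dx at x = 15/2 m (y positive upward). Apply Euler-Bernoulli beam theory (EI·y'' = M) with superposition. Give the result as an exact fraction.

θ(15/2) = -939/2560000 rad

Load 1 — applied couple M₀=12 kN·m at a=10/3 m (b=L-a=20/3):
  θ_1 = (R_Ax²/2 - M_Ax - M₀(x-a))/EI  [x>a] with R_A=8/5, M_A=0 = ((8/5)·(15/2)²/2 - 0·(15/2) - 12·((15/2)-(10/3)))/200000 = -1/40000 rad
Load 2 — triangular load w₀=20 kN/m (0→w₀ over full span):
  θ_2 = -w₀(2x(L-x)(L-2x)(x+2L)+x²(L-x)²)/(120LEI) = -20·(2·(15/2)·(10-(15/2))·(10-2·(15/2))·((15/2)+2·10)+(15/2)²·(10-(15/2))²)/(120·10·200000) = 41/102400 rad
Load 3 — uniform load w=-19 kN/m over full span:
  θ_3 = -wx(L-x)(L-2x)/(12EI) = -(-19)·(15/2)·(10-(15/2))·(10-2·(15/2))/(12·200000) = -19/25600 rad
Superposition: θ = Σ θ_i = -939/2560000 rad ≈ -0.000367 rad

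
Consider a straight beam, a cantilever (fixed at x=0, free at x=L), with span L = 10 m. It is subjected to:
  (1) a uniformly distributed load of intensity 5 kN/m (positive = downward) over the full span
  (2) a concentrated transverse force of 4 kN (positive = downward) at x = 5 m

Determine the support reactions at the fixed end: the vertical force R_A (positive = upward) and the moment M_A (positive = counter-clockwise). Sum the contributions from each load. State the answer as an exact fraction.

R_A = 54 kN, M_A = 270 kN·m

Load 1 — uniform load w=5 kN/m over full span:
  R_A = wL = 5·10 = 50 kN
  M_A = wL²/2 = 5·10²/2 = 250 kN·m
Load 2 — point force P=4 kN at a=5 m (b=L-a=5):
  R_A = P = 4 kN
  M_A = Pa = 4·5 = 20 kN·m
Superposition: R_A = 54 kN, M_A = 270 kN·m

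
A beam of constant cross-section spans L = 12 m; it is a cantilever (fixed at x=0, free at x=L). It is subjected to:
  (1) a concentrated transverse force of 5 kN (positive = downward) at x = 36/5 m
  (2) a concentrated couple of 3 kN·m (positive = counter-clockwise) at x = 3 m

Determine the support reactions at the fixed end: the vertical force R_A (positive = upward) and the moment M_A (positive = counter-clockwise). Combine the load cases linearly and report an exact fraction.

Load 1 — point force P=5 kN at a=36/5 m (b=L-a=24/5):
  R_A = P = 5 kN
  M_A = Pa = 5·(36/5) = 36 kN·m
Load 2 — applied couple M₀=3 kN·m at a=3 m (b=L-a=9):
  R_A = 0 kN
  M_A = -M₀ = -3 kN·m
Superposition: R_A = 5 kN, M_A = 33 kN·m

R_A = 5 kN, M_A = 33 kN·m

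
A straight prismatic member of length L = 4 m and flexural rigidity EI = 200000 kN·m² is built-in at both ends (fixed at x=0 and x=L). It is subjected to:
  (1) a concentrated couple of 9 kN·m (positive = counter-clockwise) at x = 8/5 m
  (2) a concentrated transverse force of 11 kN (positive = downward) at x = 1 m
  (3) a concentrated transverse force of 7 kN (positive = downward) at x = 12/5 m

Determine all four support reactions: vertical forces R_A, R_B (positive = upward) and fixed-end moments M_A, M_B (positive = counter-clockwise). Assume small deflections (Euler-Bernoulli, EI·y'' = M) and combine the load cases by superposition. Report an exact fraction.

Load 1 — applied couple M₀=9 kN·m at a=8/5 m (b=L-a=12/5):
  R_A = 6M₀ab/L³ = 6·9·(8/5)·(12/5)/4³ = 81/25 kN
  M_A = M₀b(2a-b)/L² = 9·(12/5)·(2·(8/5)-(12/5))/4² = 27/25 kN·m
  R_B = -6M₀ab/L³ = -6·9·(8/5)·(12/5)/4³ = -81/25 kN
  M_B = M₀a(2b-a)/L² = 9·(8/5)·(2·(12/5)-(8/5))/4² = 72/25 kN·m
Load 2 — point force P=11 kN at a=1 m (b=L-a=3):
  R_A = Pb²(3a+b)/L³ = 11·3²·(3·1+3)/4³ = 297/32 kN
  M_A = Pab²/L² = 11·1·3²/4² = 99/16 kN·m
  R_B = Pa²(a+3b)/L³ = 11·1²·(1+3·3)/4³ = 55/32 kN
  M_B = -Pa²b/L² = -11·1²·3/4² = -33/16 kN·m
Load 3 — point force P=7 kN at a=12/5 m (b=L-a=8/5):
  R_A = Pb²(3a+b)/L³ = 7·(8/5)²·(3·(12/5)+(8/5))/4³ = 308/125 kN
  M_A = Pab²/L² = 7·(12/5)·(8/5)²/4² = 336/125 kN·m
  R_B = Pa²(a+3b)/L³ = 7·(12/5)²·((12/5)+3·(8/5))/4³ = 567/125 kN
  M_B = -Pa²b/L² = -7·(12/5)²·(8/5)/4² = -504/125 kN·m
Superposition: R_A = 59941/4000 kN, M_A = 19911/2000 kN·m, R_B = 12059/4000 kN, M_B = -6429/2000 kN·m

R_A = 59941/4000 kN, M_A = 19911/2000 kN·m, R_B = 12059/4000 kN, M_B = -6429/2000 kN·m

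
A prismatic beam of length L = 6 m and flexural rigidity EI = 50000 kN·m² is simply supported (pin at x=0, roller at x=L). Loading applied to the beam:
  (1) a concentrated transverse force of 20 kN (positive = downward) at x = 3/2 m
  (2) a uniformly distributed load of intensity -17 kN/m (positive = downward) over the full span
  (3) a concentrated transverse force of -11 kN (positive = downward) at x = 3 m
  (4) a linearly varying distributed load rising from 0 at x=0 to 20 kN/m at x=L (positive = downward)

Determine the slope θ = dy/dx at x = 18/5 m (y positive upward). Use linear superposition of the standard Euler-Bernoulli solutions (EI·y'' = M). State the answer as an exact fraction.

Load 1 — point force P=20 kN at a=3/2 m (b=L-a=9/2):
  θ_1 = -Pa(2L²-6Lx+3x²+a²)/(6LEI)  [x>a] = -20·(3/2)·(2·6²-6·6·(18/5)+3·(18/5)²+(3/2)²)/(6·6·50000) = 549/2000000 rad
Load 2 — uniform load w=-17 kN/m over full span:
  θ_2 = -w(L³-6Lx²+4x³)/(24EI) = -(-17)·(6³-6·6·(18/5)²+4·(18/5)³)/(24·50000) = -5661/6250000 rad
Load 3 — point force P=-11 kN at a=3 m (b=L-a=3):
  θ_3 = -Pa(2L²-6Lx+3x²+a²)/(6LEI)  [x>a] = -(-11)·3·(2·6²-6·6·(18/5)+3·(18/5)²+3²)/(6·6·50000) = -891/5000000 rad
Load 4 — triangular load w₀=20 kN/m (0→w₀ over full span):
  θ_4 = -w₀(7L⁴-30L²x²+15x⁴)/(360LEI) = -20·(7·6⁴-30·6²·(18/5)²+15·(18/5)⁴)/(360·6·50000) = 174/390625 rad
Superposition: θ = Σ θ_i = -18201/50000000 rad ≈ -0.000364 rad

θ(18/5) = -18201/50000000 rad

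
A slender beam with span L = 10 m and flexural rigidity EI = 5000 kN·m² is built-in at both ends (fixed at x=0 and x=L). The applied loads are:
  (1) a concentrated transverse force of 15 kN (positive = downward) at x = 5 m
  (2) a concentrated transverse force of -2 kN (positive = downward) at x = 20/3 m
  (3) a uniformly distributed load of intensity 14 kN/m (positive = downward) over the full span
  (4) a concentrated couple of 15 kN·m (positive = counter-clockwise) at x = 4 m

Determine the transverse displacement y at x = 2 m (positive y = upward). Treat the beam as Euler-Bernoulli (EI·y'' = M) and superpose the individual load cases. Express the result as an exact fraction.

Load 1 — point force P=15 kN at a=5 m (b=L-a=5):
  y_1 = -Pb²x²(3aL-(3a+b)x)/(6L³EI)  [x≤a] = -15·5²·2²·(3·5·10-(3·5+5)·2)/(6·10³·5000) = -11/2000 m
Load 2 — point force P=-2 kN at a=20/3 m (b=L-a=10/3):
  y_2 = -Pb²x²(3aL-(3a+b)x)/(6L³EI)  [x≤a] = -(-2)·(10/3)²·2²·(3·(20/3)·10-(3·(20/3)+(10/3))·2)/(6·10³·5000) = 23/50625 m
Load 3 — uniform load w=14 kN/m over full span:
  y_3 = -wx²(L-x)²/(24EI) = -14·2²·(10-2)²/(24·5000) = -56/1875 m
Load 4 — applied couple M₀=15 kN·m at a=4 m (b=L-a=6):
  y_4 = (R_Ax³/6 - M_Ax²/2)/EI  [x≤a] with R_A=54/25, M_A=9/5 = ((54/25)·2³/6 - (9/5)·2²/2)/5000 = -9/62500 m
Superposition: y = Σ y_i = -709891/20250000 m ≈ -0.035056 m

y(2) = -709891/20250000 m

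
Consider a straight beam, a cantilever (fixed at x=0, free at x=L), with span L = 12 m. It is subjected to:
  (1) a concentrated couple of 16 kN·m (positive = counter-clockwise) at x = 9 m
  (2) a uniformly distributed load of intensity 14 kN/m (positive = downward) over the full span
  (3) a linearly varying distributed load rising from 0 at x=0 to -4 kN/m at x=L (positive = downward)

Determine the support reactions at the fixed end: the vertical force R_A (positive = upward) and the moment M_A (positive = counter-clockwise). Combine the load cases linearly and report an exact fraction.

R_A = 144 kN, M_A = 800 kN·m

Load 1 — applied couple M₀=16 kN·m at a=9 m (b=L-a=3):
  R_A = 0 kN
  M_A = -M₀ = -16 kN·m
Load 2 — uniform load w=14 kN/m over full span:
  R_A = wL = 14·12 = 168 kN
  M_A = wL²/2 = 14·12²/2 = 1008 kN·m
Load 3 — triangular load w₀=-4 kN/m (0→w₀ over full span):
  R_A = w₀L/2 = (-4)·12/2 = -24 kN
  M_A = w₀L²/3 = (-4)·12²/3 = -192 kN·m
Superposition: R_A = 144 kN, M_A = 800 kN·m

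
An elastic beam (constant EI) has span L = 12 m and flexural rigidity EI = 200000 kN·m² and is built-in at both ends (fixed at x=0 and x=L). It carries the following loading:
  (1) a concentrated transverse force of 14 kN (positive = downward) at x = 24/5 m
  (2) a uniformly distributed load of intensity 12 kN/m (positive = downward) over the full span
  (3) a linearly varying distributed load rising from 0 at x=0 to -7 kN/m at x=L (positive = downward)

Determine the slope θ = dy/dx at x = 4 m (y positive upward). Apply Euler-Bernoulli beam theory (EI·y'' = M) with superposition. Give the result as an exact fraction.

θ(4) = -7901/14062500 rad

Load 1 — point force P=14 kN at a=24/5 m (b=L-a=36/5):
  θ_1 = -Pb²x(2aL-(3a+b)x)/(2L³EI)  [x≤a] = -14·(36/5)²·4·(2·(24/5)·12-(3·(24/5)+(36/5))·4)/(2·12³·200000) = -189/1562500 rad
Load 2 — uniform load w=12 kN/m over full span:
  θ_2 = -wx(L-x)(L-2x)/(12EI) = -12·4·(12-4)·(12-2·4)/(12·200000) = -2/3125 rad
Load 3 — triangular load w₀=-7 kN/m (0→w₀ over full span):
  θ_3 = -w₀(2x(L-x)(L-2x)(x+2L)+x²(L-x)²)/(120LEI) = -(-7)·(2·4·(12-4)·(12-2·4)·(4+2·12)+4²·(12-4)²)/(120·12·200000) = 28/140625 rad
Superposition: θ = Σ θ_i = -7901/14062500 rad ≈ -0.000562 rad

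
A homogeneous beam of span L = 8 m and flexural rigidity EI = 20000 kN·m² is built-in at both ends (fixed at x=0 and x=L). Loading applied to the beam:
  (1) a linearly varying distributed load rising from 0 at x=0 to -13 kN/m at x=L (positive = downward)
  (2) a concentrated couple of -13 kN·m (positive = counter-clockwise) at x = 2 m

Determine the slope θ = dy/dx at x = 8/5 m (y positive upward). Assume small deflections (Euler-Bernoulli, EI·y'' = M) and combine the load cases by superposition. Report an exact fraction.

Load 1 — triangular load w₀=-13 kN/m (0→w₀ over full span):
  θ_1 = -w₀(2x(L-x)(L-2x)(x+2L)+x²(L-x)²)/(120LEI) = -(-13)·(2·(8/5)·(8-(8/5))·(8-2·(8/5))·((8/5)+2·8)+(8/5)²·(8-(8/5))²)/(120·8·20000) = 1456/1171875 rad
Load 2 — applied couple M₀=-13 kN·m at a=2 m (b=L-a=6):
  θ_2 = (R_Ax²/2 - M_Ax)/EI  [x≤a] with R_A=-117/64, M_A=39/16 = ((-117/64)·(8/5)²/2 - (39/16)·(8/5))/20000 = -39/125000 rad
Superposition: θ = Σ θ_i = 8723/9375000 rad ≈ 0.000930 rad

θ(8/5) = 8723/9375000 rad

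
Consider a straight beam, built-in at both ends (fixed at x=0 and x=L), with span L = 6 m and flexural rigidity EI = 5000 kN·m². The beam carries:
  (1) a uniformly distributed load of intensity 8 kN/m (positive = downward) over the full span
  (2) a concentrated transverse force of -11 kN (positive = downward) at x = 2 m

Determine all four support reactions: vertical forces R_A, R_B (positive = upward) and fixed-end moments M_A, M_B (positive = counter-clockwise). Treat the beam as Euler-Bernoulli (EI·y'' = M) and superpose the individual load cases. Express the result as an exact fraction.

R_A = 428/27 kN, M_A = 128/9 kN·m, R_B = 571/27 kN, M_B = -172/9 kN·m

Load 1 — uniform load w=8 kN/m over full span:
  R_A = wL/2 = 8·6/2 = 24 kN
  M_A = wL²/12 = 8·6²/12 = 24 kN·m
  R_B = wL/2 = 8·6/2 = 24 kN
  M_B = -wL²/12 = -8·6²/12 = -24 kN·m
Load 2 — point force P=-11 kN at a=2 m (b=L-a=4):
  R_A = Pb²(3a+b)/L³ = (-11)·4²·(3·2+4)/6³ = -220/27 kN
  M_A = Pab²/L² = (-11)·2·4²/6² = -88/9 kN·m
  R_B = Pa²(a+3b)/L³ = (-11)·2²·(2+3·4)/6³ = -77/27 kN
  M_B = -Pa²b/L² = -(-11)·2²·4/6² = 44/9 kN·m
Superposition: R_A = 428/27 kN, M_A = 128/9 kN·m, R_B = 571/27 kN, M_B = -172/9 kN·m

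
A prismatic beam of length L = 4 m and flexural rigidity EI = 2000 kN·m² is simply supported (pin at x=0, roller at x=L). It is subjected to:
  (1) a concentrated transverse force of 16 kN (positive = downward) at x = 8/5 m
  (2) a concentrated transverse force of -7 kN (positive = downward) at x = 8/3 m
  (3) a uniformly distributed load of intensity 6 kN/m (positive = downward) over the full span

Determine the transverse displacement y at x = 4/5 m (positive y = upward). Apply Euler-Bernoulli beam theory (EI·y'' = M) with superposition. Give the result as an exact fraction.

Load 1 — point force P=16 kN at a=8/5 m (b=L-a=12/5):
  y_1 = -Pbx(L²-b²-x²)/(6LEI)  [x≤a] = -16·(12/5)·(4/5)·(4²-(12/5)²-(4/5)²)/(6·4·2000) = -96/15625 m
Load 2 — point force P=-7 kN at a=8/3 m (b=L-a=4/3):
  y_2 = -Pbx(L²-b²-x²)/(6LEI)  [x≤a] = -(-7)·(4/3)·(4/5)·(4²-(4/3)²-(4/5)²)/(6·4·2000) = 2674/1265625 m
Load 3 — uniform load w=6 kN/m over full span:
  y_3 = -wx(L³-2Lx²+x³)/(24EI) = -6·(4/5)·(4³-2·4·(4/5)²+(4/5)³)/(24·2000) = -464/78125 m
Superposition: y = Σ y_i = -63094/6328125 m ≈ -0.009970 m

y(4/5) = -63094/6328125 m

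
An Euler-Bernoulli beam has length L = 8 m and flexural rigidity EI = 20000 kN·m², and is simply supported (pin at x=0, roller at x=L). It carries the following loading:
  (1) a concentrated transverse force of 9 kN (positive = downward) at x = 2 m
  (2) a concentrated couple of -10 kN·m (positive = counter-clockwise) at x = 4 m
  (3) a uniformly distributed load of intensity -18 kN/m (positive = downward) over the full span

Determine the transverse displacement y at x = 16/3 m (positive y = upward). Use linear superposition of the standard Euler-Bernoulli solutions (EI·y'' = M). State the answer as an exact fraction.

Load 1 — point force P=9 kN at a=2 m (b=L-a=6):
  y_1 = -Pa(L-x)(2Lx-a²-x²)/(6LEI)  [x>a] = -9·2·(8-(16/3))·(2·8·(16/3)-2²-(16/3)²)/(6·8·20000) = -119/45000 m
Load 2 — applied couple M₀=-10 kN·m at a=4 m (b=L-a=4):
  y_2 = (M₀x³/(6L)-M₀(x-a)²/2+C₁x)/EI  [x>a] with C₁=M₀(3b²-L²)/(6L)=10/3 = ((-10)·(16/3)³/(6·8)-(-10)·((16/3)-4)²/2+(10/3)·(16/3))/20000 = -1/4050 m
Load 3 — uniform load w=-18 kN/m over full span:
  y_3 = -wx(L³-2Lx²+x³)/(24EI) = -(-18)·(16/3)·(8³-2·8·(16/3)²+(16/3)³)/(24·20000) = 704/16875 m
Superposition: y = Σ y_i = 629/16200 m ≈ 0.038827 m

y(16/3) = 629/16200 m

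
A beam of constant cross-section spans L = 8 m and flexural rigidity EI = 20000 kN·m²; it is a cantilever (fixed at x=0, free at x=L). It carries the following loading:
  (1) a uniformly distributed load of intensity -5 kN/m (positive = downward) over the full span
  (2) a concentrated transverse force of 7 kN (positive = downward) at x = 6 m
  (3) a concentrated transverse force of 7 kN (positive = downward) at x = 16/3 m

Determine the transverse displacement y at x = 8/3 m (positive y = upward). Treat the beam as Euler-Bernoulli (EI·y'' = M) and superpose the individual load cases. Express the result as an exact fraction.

y(8/3) = 1634/151875 m

Load 1 — uniform load w=-5 kN/m over full span:
  y_1 = -wx²(x²-4Lx+6L²)/(24EI) = -(-5)·(8/3)²·((8/3)²-4·8·(8/3)+6·8²)/(24·20000) = 688/30375 m
Load 2 — point force P=7 kN at a=6 m (b=L-a=2):
  y_2 = -Px²(3a-x)/(6EI)  [x≤a] = -7·(8/3)²·(3·6-(8/3))/(6·20000) = -322/50625 m
Load 3 — point force P=7 kN at a=16/3 m (b=L-a=8/3):
  y_3 = -Px²(3a-x)/(6EI)  [x≤a] = -7·(8/3)²·(3·(16/3)-(8/3))/(6·20000) = -56/10125 m
Superposition: y = Σ y_i = 1634/151875 m ≈ 0.010759 m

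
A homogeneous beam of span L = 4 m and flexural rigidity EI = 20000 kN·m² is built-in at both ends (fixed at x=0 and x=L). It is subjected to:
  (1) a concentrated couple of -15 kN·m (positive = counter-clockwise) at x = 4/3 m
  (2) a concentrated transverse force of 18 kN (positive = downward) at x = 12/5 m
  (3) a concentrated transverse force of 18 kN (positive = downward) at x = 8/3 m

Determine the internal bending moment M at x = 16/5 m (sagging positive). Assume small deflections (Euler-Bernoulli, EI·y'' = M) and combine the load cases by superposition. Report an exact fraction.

Load 1 — applied couple M₀=-15 kN·m at a=4/3 m (b=L-a=8/3):
  M_1 = R_Ax - M_A - M₀  [x>a] with R_A=-5, M_A=0 = (-5)·(16/5) - 0 - (-15) = -1 kN·m
Load 2 — point force P=18 kN at a=12/5 m (b=L-a=8/5):
  M_2 = Pa²(a+3b)(L-x)/L³ - Pa²b/L²  [x>a] = 18·(12/5)²·((12/5)+3·(8/5))·(4-(16/5))/4³ - 18·(12/5)²·(8/5)/4² = -648/625 kN·m
Load 3 — point force P=18 kN at a=8/3 m (b=L-a=4/3):
  M_3 = Pa²(a+3b)(L-x)/L³ - Pa²b/L²  [x>a] = 18·(8/3)²·((8/3)+3·(4/3))·(4-(16/5))/4³ - 18·(8/3)²·(4/3)/4² = 0 kN·m
Superposition: M = Σ M_i = -1273/625 kN·m ≈ -2.036800 kN·m

M(16/5) = -1273/625 kN·m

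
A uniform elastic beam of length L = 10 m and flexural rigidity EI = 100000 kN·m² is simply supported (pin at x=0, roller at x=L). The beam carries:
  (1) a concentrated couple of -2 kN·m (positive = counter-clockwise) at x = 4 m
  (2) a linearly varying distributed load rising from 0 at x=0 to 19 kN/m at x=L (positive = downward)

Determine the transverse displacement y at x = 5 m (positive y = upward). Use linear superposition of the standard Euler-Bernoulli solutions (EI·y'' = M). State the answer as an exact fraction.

y(5) = -59591/4800000 m

Load 1 — applied couple M₀=-2 kN·m at a=4 m (b=L-a=6):
  y_1 = (M₀x³/(6L)-M₀(x-a)²/2+C₁x)/EI  [x>a] with C₁=M₀(3b²-L²)/(6L)=-4/15 = ((-2)·5³/(6·10)-(-2)·(5-4)²/2+(-4/15)·5)/100000 = -9/200000 m
Load 2 — triangular load w₀=19 kN/m (0→w₀ over full span):
  y_2 = -w₀x(7L⁴-10L²x²+3x⁴)/(360LEI) = -19·5·(7·10⁴-10·10²·5²+3·5⁴)/(360·10·100000) = -19/1536 m
Superposition: y = Σ y_i = -59591/4800000 m ≈ -0.012415 m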